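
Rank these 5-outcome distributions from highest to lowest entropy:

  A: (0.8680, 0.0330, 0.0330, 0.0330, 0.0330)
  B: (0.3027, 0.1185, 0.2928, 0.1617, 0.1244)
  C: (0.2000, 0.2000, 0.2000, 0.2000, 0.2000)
C > B > A

Key insight: Entropy is maximized by uniform distributions and minimized by concentrated distributions.

- Uniform distributions have maximum entropy log₂(5) = 2.3219 bits
- The more "peaked" or concentrated a distribution, the lower its entropy

Entropies:
  H(A) = 0.8269 bits
  H(B) = 2.2044 bits
  H(C) = 2.3219 bits

Ranking: C > B > A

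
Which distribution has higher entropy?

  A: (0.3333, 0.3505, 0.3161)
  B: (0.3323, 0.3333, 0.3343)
B

Both distributions are close to uniform, making this a harder comparison.

H(A) = 1.5837 bits
H(B) = 1.5850 bits

The distribution closer to uniform has higher entropy.
Answer: B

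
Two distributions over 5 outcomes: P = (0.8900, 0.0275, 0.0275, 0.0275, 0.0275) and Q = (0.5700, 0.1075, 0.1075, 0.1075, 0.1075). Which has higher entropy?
Q

P is highly concentrated on one outcome (89%), making it nearly deterministic. Q spreads its mass more evenly (max 57%). The more spread-out distribution has higher entropy: H(P) ≈ 0.720 bits, H(Q) ≈ 1.846 bits.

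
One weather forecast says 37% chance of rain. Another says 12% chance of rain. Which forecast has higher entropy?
37% forecast

Treat each forecast as a Bernoulli distribution. Binary entropy is maximized at p=0.5 and falls off symmetrically toward 0 or 1. The 37% forecast is closer to 50%, so it is more uncertain. H(37%) ≈ 0.951 bits, H(12%) ≈ 0.529 bits.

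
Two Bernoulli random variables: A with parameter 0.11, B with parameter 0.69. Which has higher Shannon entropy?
B

For binary distributions, entropy is maximized at p=0.5 and decreases as p moves toward 0 or 1.

H(A) = H(0.11) = 0.4999 bits
H(B) = H(0.69) = 0.8932 bits

Distribution B (p=0.69) is closer to uniform (p=0.5), so it has higher entropy.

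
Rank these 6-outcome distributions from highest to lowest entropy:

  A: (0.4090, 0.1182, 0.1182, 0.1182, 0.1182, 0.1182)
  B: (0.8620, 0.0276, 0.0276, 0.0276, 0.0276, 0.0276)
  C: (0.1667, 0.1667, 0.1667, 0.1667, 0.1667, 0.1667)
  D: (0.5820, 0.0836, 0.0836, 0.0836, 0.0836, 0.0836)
C > A > D > B

Key insight: Entropy is maximized by uniform distributions and minimized by concentrated distributions.

Entropies:
  H(A) = 2.3482 bits
  H(B) = 0.8994 bits
  H(C) = 2.5850 bits
  H(D) = 1.9511 bits

Ranking: C > A > D > B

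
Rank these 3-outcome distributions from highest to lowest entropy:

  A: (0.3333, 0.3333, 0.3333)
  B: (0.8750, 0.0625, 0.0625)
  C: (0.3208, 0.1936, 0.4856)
A > C > B

Key insight: Entropy is maximized by uniform distributions and minimized by concentrated distributions.

- Uniform distributions have maximum entropy log₂(3) = 1.5850 bits
- The more "peaked" or concentrated a distribution, the lower its entropy

Entropies:
  H(A) = 1.5850 bits
  H(B) = 0.6686 bits
  H(C) = 1.4909 bits

Ranking: A > C > B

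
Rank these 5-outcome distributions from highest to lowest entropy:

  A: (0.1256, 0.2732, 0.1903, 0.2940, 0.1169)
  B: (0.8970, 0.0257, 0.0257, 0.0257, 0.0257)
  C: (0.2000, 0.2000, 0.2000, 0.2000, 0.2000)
C > A > B

Key insight: Entropy is maximized by uniform distributions and minimized by concentrated distributions.

- Uniform distributions have maximum entropy log₂(5) = 2.3219 bits
- The more "peaked" or concentrated a distribution, the lower its entropy

Entropies:
  H(A) = 2.2241 bits
  H(B) = 0.6844 bits
  H(C) = 2.3219 bits

Ranking: C > A > B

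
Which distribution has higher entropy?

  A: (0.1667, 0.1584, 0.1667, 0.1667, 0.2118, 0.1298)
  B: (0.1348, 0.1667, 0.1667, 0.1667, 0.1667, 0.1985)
B

Both distributions are close to uniform, making this a harder comparison.

H(A) = 2.5702 bits
H(B) = 2.5761 bits

The distribution closer to uniform has higher entropy.
Answer: B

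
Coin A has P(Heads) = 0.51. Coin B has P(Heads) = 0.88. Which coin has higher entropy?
A

For binary distributions, entropy is maximized at p=0.5 and decreases as p moves toward 0 or 1.

H(A) = H(0.51) = 0.9997 bits
H(B) = H(0.88) = 0.5294 bits

Distribution A (p=0.51) is closer to uniform (p=0.5), so it has higher entropy.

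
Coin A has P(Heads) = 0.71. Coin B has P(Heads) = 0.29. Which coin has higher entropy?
Equal

For binary distributions, entropy is maximized at p=0.5 and decreases as p moves toward 0 or 1.

H(A) = H(0.71) = 0.8687 bits
H(B) = H(0.29) = 0.8687 bits

Both distributions are equally far from uniform (|0.71-0.5| = |0.29-0.5|), so they have the same entropy.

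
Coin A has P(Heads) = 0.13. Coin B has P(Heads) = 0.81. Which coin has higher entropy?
B

For binary distributions, entropy is maximized at p=0.5 and decreases as p moves toward 0 or 1.

H(A) = H(0.13) = 0.5574 bits
H(B) = H(0.81) = 0.7015 bits

Distribution B (p=0.81) is closer to uniform (p=0.5), so it has higher entropy.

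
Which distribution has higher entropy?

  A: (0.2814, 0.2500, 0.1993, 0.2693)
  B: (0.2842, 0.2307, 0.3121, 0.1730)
A

Both distributions are close to uniform, making this a harder comparison.

H(A) = 1.9882 bits
H(B) = 1.9661 bits

The distribution closer to uniform has higher entropy.
Answer: A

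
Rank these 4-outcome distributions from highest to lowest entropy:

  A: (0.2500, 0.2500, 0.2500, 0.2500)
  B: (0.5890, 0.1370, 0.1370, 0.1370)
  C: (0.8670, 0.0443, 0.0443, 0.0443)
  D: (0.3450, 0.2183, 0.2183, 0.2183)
A > D > B > C

Key insight: Entropy is maximized by uniform distributions and minimized by concentrated distributions.

Entropies:
  H(A) = 2.0000 bits
  H(B) = 1.6284 bits
  H(C) = 0.7764 bits
  H(D) = 1.9677 bits

Ranking: A > D > B > C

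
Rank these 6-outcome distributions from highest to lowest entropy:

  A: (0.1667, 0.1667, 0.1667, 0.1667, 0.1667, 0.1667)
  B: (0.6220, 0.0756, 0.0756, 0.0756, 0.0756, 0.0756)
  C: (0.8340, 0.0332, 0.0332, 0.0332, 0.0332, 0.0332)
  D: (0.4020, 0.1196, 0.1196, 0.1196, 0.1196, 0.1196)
A > D > B > C

Key insight: Entropy is maximized by uniform distributions and minimized by concentrated distributions.

Entropies:
  H(A) = 2.5850 bits
  H(B) = 1.8343 bits
  H(C) = 1.0339 bits
  H(D) = 2.3606 bits

Ranking: A > D > B > C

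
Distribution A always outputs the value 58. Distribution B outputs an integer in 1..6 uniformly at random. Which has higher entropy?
B

A is deterministic, so H(A) = 0. B is uniform over 6 outcomes, so H(B) = log₂(6) = 2.585 bits. Any distribution with genuine randomness has higher entropy than a deterministic one.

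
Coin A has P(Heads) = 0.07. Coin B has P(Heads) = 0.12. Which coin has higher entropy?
B

For binary distributions, entropy is maximized at p=0.5 and decreases as p moves toward 0 or 1.

H(A) = H(0.07) = 0.3659 bits
H(B) = H(0.12) = 0.5294 bits

Distribution B (p=0.12) is closer to uniform (p=0.5), so it has higher entropy.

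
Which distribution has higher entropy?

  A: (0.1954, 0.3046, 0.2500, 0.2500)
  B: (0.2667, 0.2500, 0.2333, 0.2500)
B

Both distributions are close to uniform, making this a harder comparison.

H(A) = 1.9827 bits
H(B) = 1.9984 bits

The distribution closer to uniform has higher entropy.
Answer: B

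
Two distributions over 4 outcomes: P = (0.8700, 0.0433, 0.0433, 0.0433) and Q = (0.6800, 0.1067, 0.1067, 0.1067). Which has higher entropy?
Q

P is highly concentrated on one outcome (87%), making it nearly deterministic. Q spreads its mass more evenly (max 68%). The more spread-out distribution has higher entropy: H(P) ≈ 0.763 bits, H(Q) ≈ 1.412 bits.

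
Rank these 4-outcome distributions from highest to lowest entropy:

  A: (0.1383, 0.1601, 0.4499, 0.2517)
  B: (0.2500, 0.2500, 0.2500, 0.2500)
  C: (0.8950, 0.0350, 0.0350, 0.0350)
B > A > C

Key insight: Entropy is maximized by uniform distributions and minimized by concentrated distributions.

- Uniform distributions have maximum entropy log₂(4) = 2.0000 bits
- The more "peaked" or concentrated a distribution, the lower its entropy

Entropies:
  H(A) = 1.8373 bits
  H(B) = 2.0000 bits
  H(C) = 0.6511 bits

Ranking: B > A > C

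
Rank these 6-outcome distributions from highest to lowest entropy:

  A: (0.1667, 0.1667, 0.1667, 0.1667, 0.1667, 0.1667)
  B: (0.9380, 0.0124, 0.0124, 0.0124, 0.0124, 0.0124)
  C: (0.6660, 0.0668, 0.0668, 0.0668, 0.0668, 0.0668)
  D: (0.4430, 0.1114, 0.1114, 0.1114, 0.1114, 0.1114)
A > D > C > B

Key insight: Entropy is maximized by uniform distributions and minimized by concentrated distributions.

Entropies:
  H(A) = 2.5850 bits
  H(B) = 0.4793 bits
  H(C) = 1.6945 bits
  H(D) = 2.2839 bits

Ranking: A > D > C > B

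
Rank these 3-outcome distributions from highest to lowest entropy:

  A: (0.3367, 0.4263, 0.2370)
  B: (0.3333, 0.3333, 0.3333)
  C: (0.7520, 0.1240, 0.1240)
B > A > C

Key insight: Entropy is maximized by uniform distributions and minimized by concentrated distributions.

- Uniform distributions have maximum entropy log₂(3) = 1.5850 bits
- The more "peaked" or concentrated a distribution, the lower its entropy

Entropies:
  H(A) = 1.5454 bits
  H(B) = 1.5850 bits
  H(C) = 1.0561 bits

Ranking: B > A > C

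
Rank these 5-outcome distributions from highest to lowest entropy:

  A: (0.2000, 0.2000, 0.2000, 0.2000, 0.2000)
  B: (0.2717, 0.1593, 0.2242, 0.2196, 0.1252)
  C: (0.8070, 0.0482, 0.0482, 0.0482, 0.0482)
A > B > C

Key insight: Entropy is maximized by uniform distributions and minimized by concentrated distributions.

- Uniform distributions have maximum entropy log₂(5) = 2.3219 bits
- The more "peaked" or concentrated a distribution, the lower its entropy

Entropies:
  H(A) = 2.3219 bits
  H(B) = 2.2722 bits
  H(C) = 1.0937 bits

Ranking: A > B > C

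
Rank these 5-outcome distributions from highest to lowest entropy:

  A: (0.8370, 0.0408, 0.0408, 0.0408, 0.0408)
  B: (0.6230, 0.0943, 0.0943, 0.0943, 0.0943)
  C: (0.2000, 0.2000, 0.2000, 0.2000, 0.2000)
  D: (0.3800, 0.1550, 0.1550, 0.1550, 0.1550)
C > D > B > A

Key insight: Entropy is maximized by uniform distributions and minimized by concentrated distributions.

Entropies:
  H(A) = 0.9674 bits
  H(B) = 1.7099 bits
  H(C) = 2.3219 bits
  H(D) = 2.1980 bits

Ranking: C > D > B > A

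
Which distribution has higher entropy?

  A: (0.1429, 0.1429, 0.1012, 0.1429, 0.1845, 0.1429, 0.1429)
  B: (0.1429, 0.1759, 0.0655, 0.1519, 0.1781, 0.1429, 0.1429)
A

Both distributions are close to uniform, making this a harder comparison.

H(A) = 2.7896 bits
H(B) = 2.7581 bits

The distribution closer to uniform has higher entropy.
Answer: A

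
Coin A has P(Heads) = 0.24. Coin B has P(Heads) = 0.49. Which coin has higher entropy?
B

For binary distributions, entropy is maximized at p=0.5 and decreases as p moves toward 0 or 1.

H(A) = H(0.24) = 0.7950 bits
H(B) = H(0.49) = 0.9997 bits

Distribution B (p=0.49) is closer to uniform (p=0.5), so it has higher entropy.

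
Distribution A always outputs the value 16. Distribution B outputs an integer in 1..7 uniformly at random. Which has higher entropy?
B

A is deterministic, so H(A) = 0. B is uniform over 7 outcomes, so H(B) = log₂(7) = 2.807 bits. Any distribution with genuine randomness has higher entropy than a deterministic one.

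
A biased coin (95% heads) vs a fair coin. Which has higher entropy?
Fair coin

The fair coin is uniform (p=0.5), maximizing binary entropy at 1 bit. The biased coin has H(0.95) ≈ 0.286 bits — its outcome is more predictable, so its entropy is lower.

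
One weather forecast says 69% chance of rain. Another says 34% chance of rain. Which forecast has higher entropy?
34% forecast

Treat each forecast as a Bernoulli distribution. Binary entropy is maximized at p=0.5 and falls off symmetrically toward 0 or 1. The 34% forecast is closer to 50%, so it is more uncertain. H(69%) ≈ 0.893 bits, H(34%) ≈ 0.925 bits.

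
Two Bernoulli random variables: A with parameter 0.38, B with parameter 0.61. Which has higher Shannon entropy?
B

For binary distributions, entropy is maximized at p=0.5 and decreases as p moves toward 0 or 1.

H(A) = H(0.38) = 0.9580 bits
H(B) = H(0.61) = 0.9648 bits

Distribution B (p=0.61) is closer to uniform (p=0.5), so it has higher entropy.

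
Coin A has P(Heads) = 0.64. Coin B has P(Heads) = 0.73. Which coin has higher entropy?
A

For binary distributions, entropy is maximized at p=0.5 and decreases as p moves toward 0 or 1.

H(A) = H(0.64) = 0.9427 bits
H(B) = H(0.73) = 0.8415 bits

Distribution A (p=0.64) is closer to uniform (p=0.5), so it has higher entropy.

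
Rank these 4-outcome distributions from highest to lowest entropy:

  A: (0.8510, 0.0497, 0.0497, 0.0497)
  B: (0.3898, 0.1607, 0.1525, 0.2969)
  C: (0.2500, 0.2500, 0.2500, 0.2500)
C > B > A

Key insight: Entropy is maximized by uniform distributions and minimized by concentrated distributions.

- Uniform distributions have maximum entropy log₂(4) = 2.0000 bits
- The more "peaked" or concentrated a distribution, the lower its entropy

Entropies:
  H(A) = 0.8435 bits
  H(B) = 1.8876 bits
  H(C) = 2.0000 bits

Ranking: C > B > A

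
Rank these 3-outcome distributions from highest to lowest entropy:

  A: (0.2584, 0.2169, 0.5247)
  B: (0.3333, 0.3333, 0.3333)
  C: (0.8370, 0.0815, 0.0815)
B > A > C

Key insight: Entropy is maximized by uniform distributions and minimized by concentrated distributions.

- Uniform distributions have maximum entropy log₂(3) = 1.5850 bits
- The more "peaked" or concentrated a distribution, the lower its entropy

Entropies:
  H(A) = 1.4709 bits
  H(B) = 1.5850 bits
  H(C) = 0.8044 bits

Ranking: B > A > C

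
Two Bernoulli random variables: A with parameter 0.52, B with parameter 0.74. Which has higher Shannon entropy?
A

For binary distributions, entropy is maximized at p=0.5 and decreases as p moves toward 0 or 1.

H(A) = H(0.52) = 0.9988 bits
H(B) = H(0.74) = 0.8267 bits

Distribution A (p=0.52) is closer to uniform (p=0.5), so it has higher entropy.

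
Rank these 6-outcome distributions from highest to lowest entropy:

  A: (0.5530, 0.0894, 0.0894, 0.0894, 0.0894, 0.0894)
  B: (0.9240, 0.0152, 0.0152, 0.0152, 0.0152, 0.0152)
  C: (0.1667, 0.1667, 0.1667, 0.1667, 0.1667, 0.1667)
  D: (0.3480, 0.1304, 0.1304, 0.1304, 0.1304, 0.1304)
C > D > A > B

Key insight: Entropy is maximized by uniform distributions and minimized by concentrated distributions.

Entropies:
  H(A) = 2.0298 bits
  H(B) = 0.5644 bits
  H(C) = 2.5850 bits
  H(D) = 2.4462 bits

Ranking: C > D > A > B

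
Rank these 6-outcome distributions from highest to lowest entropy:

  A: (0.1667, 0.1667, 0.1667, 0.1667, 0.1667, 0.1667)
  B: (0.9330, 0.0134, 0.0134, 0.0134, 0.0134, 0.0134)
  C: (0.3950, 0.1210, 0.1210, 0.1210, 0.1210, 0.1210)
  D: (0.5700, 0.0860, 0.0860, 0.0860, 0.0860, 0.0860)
A > C > D > B

Key insight: Entropy is maximized by uniform distributions and minimized by concentrated distributions.

Entropies:
  H(A) = 2.5850 bits
  H(B) = 0.5102 bits
  H(C) = 2.3727 bits
  H(D) = 1.9842 bits

Ranking: A > C > D > B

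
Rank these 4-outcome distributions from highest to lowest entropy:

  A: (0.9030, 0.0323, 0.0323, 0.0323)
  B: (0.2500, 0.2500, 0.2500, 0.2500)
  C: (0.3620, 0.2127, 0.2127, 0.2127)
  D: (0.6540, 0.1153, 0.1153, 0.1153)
B > C > D > A

Key insight: Entropy is maximized by uniform distributions and minimized by concentrated distributions.

Entropies:
  H(A) = 0.6132 bits
  H(B) = 2.0000 bits
  H(C) = 1.9555 bits
  H(D) = 1.4788 bits

Ranking: B > C > D > A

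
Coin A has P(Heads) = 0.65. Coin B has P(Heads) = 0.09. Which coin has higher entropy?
A

For binary distributions, entropy is maximized at p=0.5 and decreases as p moves toward 0 or 1.

H(A) = H(0.65) = 0.9341 bits
H(B) = H(0.09) = 0.4365 bits

Distribution A (p=0.65) is closer to uniform (p=0.5), so it has higher entropy.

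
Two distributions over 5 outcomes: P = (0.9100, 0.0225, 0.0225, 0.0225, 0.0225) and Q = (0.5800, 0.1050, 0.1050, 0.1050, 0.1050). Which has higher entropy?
Q

P is highly concentrated on one outcome (91%), making it nearly deterministic. Q spreads its mass more evenly (max 58%). The more spread-out distribution has higher entropy: H(P) ≈ 0.616 bits, H(Q) ≈ 1.821 bits.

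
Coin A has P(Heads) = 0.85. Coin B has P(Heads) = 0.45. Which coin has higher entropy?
B

For binary distributions, entropy is maximized at p=0.5 and decreases as p moves toward 0 or 1.

H(A) = H(0.85) = 0.6098 bits
H(B) = H(0.45) = 0.9928 bits

Distribution B (p=0.45) is closer to uniform (p=0.5), so it has higher entropy.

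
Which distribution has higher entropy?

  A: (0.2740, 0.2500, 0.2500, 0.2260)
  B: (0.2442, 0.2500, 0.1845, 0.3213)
A

Both distributions are close to uniform, making this a harder comparison.

H(A) = 1.9967 bits
H(B) = 1.9728 bits

The distribution closer to uniform has higher entropy.
Answer: A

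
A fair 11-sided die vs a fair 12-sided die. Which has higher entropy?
12-sided die

Both are uniform distributions; for uniform over n outcomes, H = log₂(n). H(11-sided) = log₂(11) = 3.459 bits and H(12-sided) = log₂(12) = 3.585 bits. More outcomes in a uniform distribution means higher entropy.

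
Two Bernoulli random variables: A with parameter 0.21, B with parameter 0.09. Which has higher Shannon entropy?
A

For binary distributions, entropy is maximized at p=0.5 and decreases as p moves toward 0 or 1.

H(A) = H(0.21) = 0.7415 bits
H(B) = H(0.09) = 0.4365 bits

Distribution A (p=0.21) is closer to uniform (p=0.5), so it has higher entropy.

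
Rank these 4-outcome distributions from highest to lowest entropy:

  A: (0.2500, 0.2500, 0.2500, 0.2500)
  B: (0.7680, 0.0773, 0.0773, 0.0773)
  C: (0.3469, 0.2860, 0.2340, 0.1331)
A > C > B

Key insight: Entropy is maximized by uniform distributions and minimized by concentrated distributions.

- Uniform distributions have maximum entropy log₂(4) = 2.0000 bits
- The more "peaked" or concentrated a distribution, the lower its entropy

Entropies:
  H(A) = 2.0000 bits
  H(B) = 1.1492 bits
  H(C) = 1.9239 bits

Ranking: A > C > B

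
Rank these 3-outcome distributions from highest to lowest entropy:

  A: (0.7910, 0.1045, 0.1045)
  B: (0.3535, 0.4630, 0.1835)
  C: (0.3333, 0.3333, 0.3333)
C > B > A

Key insight: Entropy is maximized by uniform distributions and minimized by concentrated distributions.

- Uniform distributions have maximum entropy log₂(3) = 1.5850 bits
- The more "peaked" or concentrated a distribution, the lower its entropy

Entropies:
  H(A) = 0.9486 bits
  H(B) = 1.4936 bits
  H(C) = 1.5850 bits

Ranking: C > B > A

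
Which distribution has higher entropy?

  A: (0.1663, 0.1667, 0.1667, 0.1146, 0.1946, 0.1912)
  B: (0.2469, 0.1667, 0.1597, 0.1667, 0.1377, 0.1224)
A

Both distributions are close to uniform, making this a harder comparison.

H(A) = 2.5661 bits
H(B) = 2.5473 bits

The distribution closer to uniform has higher entropy.
Answer: A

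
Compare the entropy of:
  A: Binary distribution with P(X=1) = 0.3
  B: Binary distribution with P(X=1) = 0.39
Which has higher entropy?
B

For binary distributions, entropy is maximized at p=0.5 and decreases as p moves toward 0 or 1.

H(A) = H(0.3) = 0.8813 bits
H(B) = H(0.39) = 0.9648 bits

Distribution B (p=0.39) is closer to uniform (p=0.5), so it has higher entropy.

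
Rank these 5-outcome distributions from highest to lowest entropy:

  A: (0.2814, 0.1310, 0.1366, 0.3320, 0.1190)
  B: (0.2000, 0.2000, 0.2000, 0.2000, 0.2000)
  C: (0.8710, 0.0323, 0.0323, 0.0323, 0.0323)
B > A > C

Key insight: Entropy is maximized by uniform distributions and minimized by concentrated distributions.

- Uniform distributions have maximum entropy log₂(5) = 2.3219 bits
- The more "peaked" or concentrated a distribution, the lower its entropy

Entropies:
  H(A) = 2.1848 bits
  H(B) = 2.3219 bits
  H(C) = 0.8127 bits

Ranking: B > A > C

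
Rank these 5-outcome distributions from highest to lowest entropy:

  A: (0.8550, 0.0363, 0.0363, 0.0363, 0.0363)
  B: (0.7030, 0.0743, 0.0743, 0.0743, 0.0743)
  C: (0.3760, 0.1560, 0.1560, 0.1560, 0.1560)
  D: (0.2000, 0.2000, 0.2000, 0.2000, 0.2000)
D > C > B > A

Key insight: Entropy is maximized by uniform distributions and minimized by concentrated distributions.

Entropies:
  H(A) = 0.8872 bits
  H(B) = 1.4716 bits
  H(C) = 2.2032 bits
  H(D) = 2.3219 bits

Ranking: D > C > B > A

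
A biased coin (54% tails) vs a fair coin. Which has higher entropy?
Fair coin

The fair coin is uniform (p=0.5), maximizing binary entropy at 1 bit. The biased coin has H(0.54) ≈ 0.995 bits — its outcome is more predictable, so its entropy is lower.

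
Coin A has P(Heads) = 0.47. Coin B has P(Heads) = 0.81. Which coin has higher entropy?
A

For binary distributions, entropy is maximized at p=0.5 and decreases as p moves toward 0 or 1.

H(A) = H(0.47) = 0.9974 bits
H(B) = H(0.81) = 0.7015 bits

Distribution A (p=0.47) is closer to uniform (p=0.5), so it has higher entropy.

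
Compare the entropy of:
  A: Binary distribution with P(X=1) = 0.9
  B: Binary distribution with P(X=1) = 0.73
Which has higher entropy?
B

For binary distributions, entropy is maximized at p=0.5 and decreases as p moves toward 0 or 1.

H(A) = H(0.9) = 0.4690 bits
H(B) = H(0.73) = 0.8415 bits

Distribution B (p=0.73) is closer to uniform (p=0.5), so it has higher entropy.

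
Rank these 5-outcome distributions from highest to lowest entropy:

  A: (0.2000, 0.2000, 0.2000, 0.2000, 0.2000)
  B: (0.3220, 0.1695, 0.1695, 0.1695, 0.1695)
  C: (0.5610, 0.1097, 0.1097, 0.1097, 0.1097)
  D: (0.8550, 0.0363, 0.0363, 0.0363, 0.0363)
A > B > C > D

Key insight: Entropy is maximized by uniform distributions and minimized by concentrated distributions.

Entropies:
  H(A) = 2.3219 bits
  H(B) = 2.2625 bits
  H(C) = 1.8672 bits
  H(D) = 0.8872 bits

Ranking: A > B > C > D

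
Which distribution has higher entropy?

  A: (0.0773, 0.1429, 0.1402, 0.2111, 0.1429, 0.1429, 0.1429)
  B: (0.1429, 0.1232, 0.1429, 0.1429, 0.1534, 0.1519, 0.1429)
B

Both distributions are close to uniform, making this a harder comparison.

H(A) = 2.7607 bits
H(B) = 2.8044 bits

The distribution closer to uniform has higher entropy.
Answer: B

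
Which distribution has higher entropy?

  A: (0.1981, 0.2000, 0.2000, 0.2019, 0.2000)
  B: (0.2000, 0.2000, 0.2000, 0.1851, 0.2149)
A

Both distributions are close to uniform, making this a harder comparison.

H(A) = 2.3219 bits
H(B) = 2.3203 bits

The distribution closer to uniform has higher entropy.
Answer: A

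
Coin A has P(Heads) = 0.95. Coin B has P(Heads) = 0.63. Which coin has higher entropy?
B

For binary distributions, entropy is maximized at p=0.5 and decreases as p moves toward 0 or 1.

H(A) = H(0.95) = 0.2864 bits
H(B) = H(0.63) = 0.9507 bits

Distribution B (p=0.63) is closer to uniform (p=0.5), so it has higher entropy.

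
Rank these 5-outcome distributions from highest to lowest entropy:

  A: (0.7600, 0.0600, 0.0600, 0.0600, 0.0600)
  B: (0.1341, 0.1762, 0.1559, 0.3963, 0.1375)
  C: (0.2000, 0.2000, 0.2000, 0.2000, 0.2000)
C > B > A

Key insight: Entropy is maximized by uniform distributions and minimized by concentrated distributions.

- Uniform distributions have maximum entropy log₂(5) = 2.3219 bits
- The more "peaked" or concentrated a distribution, the lower its entropy

Entropies:
  H(A) = 1.2750 bits
  H(B) = 2.1709 bits
  H(C) = 2.3219 bits

Ranking: C > B > A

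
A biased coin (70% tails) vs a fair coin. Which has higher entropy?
Fair coin

The fair coin is uniform (p=0.5), maximizing binary entropy at 1 bit. The biased coin has H(0.70) ≈ 0.881 bits — its outcome is more predictable, so its entropy is lower.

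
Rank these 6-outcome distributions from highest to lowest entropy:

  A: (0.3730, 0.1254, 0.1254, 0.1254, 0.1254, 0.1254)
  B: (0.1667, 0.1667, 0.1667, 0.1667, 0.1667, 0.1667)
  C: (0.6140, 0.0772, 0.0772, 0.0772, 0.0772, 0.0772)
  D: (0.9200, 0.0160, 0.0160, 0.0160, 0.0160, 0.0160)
B > A > C > D

Key insight: Entropy is maximized by uniform distributions and minimized by concentrated distributions.

Entropies:
  H(A) = 2.4088 bits
  H(B) = 2.5850 bits
  H(C) = 1.8584 bits
  H(D) = 0.5879 bits

Ranking: B > A > C > D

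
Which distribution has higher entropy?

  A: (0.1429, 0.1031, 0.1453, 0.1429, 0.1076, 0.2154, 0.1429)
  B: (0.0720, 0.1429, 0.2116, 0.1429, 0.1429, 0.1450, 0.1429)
A

Both distributions are close to uniform, making this a harder comparison.

H(A) = 2.7687 bits
H(B) = 2.7555 bits

The distribution closer to uniform has higher entropy.
Answer: A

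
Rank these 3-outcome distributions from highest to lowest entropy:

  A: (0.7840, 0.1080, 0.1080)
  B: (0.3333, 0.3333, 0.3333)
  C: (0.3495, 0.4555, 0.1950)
B > C > A

Key insight: Entropy is maximized by uniform distributions and minimized by concentrated distributions.

- Uniform distributions have maximum entropy log₂(3) = 1.5850 bits
- The more "peaked" or concentrated a distribution, the lower its entropy

Entropies:
  H(A) = 0.9688 bits
  H(B) = 1.5850 bits
  H(C) = 1.5067 bits

Ranking: B > C > A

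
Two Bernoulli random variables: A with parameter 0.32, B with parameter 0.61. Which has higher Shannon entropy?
B

For binary distributions, entropy is maximized at p=0.5 and decreases as p moves toward 0 or 1.

H(A) = H(0.32) = 0.9044 bits
H(B) = H(0.61) = 0.9648 bits

Distribution B (p=0.61) is closer to uniform (p=0.5), so it has higher entropy.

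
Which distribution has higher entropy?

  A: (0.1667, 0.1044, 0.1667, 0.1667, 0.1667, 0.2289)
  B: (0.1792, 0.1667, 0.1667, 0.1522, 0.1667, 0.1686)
B

Both distributions are close to uniform, making this a harder comparison.

H(A) = 2.5506 bits
H(B) = 2.5833 bits

The distribution closer to uniform has higher entropy.
Answer: B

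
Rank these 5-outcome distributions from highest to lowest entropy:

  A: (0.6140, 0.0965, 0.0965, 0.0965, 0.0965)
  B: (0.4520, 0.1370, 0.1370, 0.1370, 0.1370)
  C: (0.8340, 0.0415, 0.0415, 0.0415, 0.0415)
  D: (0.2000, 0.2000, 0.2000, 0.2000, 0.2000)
D > B > A > C

Key insight: Entropy is maximized by uniform distributions and minimized by concentrated distributions.

Entropies:
  H(A) = 1.7342 bits
  H(B) = 2.0893 bits
  H(C) = 0.9805 bits
  H(D) = 2.3219 bits

Ranking: D > B > A > C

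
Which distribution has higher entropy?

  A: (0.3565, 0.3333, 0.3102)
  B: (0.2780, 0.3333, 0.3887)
A

Both distributions are close to uniform, making this a harder comparison.

H(A) = 1.5826 bits
H(B) = 1.5716 bits

The distribution closer to uniform has higher entropy.
Answer: A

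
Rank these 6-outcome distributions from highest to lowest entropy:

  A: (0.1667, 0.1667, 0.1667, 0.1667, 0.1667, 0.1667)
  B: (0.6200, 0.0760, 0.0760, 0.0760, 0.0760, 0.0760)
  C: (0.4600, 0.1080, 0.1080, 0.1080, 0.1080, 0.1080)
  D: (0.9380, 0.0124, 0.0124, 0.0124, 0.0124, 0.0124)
A > C > B > D

Key insight: Entropy is maximized by uniform distributions and minimized by concentrated distributions.

Entropies:
  H(A) = 2.5850 bits
  H(B) = 1.8404 bits
  H(C) = 2.2492 bits
  H(D) = 0.4793 bits

Ranking: A > C > B > D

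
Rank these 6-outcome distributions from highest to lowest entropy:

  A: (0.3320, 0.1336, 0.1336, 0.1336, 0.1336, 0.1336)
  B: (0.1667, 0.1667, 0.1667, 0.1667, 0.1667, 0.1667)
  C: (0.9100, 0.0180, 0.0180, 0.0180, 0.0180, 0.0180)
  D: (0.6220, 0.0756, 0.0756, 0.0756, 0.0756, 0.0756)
B > A > D > C

Key insight: Entropy is maximized by uniform distributions and minimized by concentrated distributions.

Entropies:
  H(A) = 2.4680 bits
  H(B) = 2.5850 bits
  H(C) = 0.6454 bits
  H(D) = 1.8343 bits

Ranking: B > A > D > C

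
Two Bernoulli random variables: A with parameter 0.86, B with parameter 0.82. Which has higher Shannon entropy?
B

For binary distributions, entropy is maximized at p=0.5 and decreases as p moves toward 0 or 1.

H(A) = H(0.86) = 0.5842 bits
H(B) = H(0.82) = 0.6801 bits

Distribution B (p=0.82) is closer to uniform (p=0.5), so it has higher entropy.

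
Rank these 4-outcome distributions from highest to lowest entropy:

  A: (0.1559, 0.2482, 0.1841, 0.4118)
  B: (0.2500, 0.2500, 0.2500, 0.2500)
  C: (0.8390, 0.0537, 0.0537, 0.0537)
B > A > C

Key insight: Entropy is maximized by uniform distributions and minimized by concentrated distributions.

- Uniform distributions have maximum entropy log₂(4) = 2.0000 bits
- The more "peaked" or concentrated a distribution, the lower its entropy

Entropies:
  H(A) = 1.8936 bits
  H(B) = 2.0000 bits
  H(C) = 0.8919 bits

Ranking: B > A > C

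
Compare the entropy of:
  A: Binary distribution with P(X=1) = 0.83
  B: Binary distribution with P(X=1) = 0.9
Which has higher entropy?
A

For binary distributions, entropy is maximized at p=0.5 and decreases as p moves toward 0 or 1.

H(A) = H(0.83) = 0.6577 bits
H(B) = H(0.9) = 0.4690 bits

Distribution A (p=0.83) is closer to uniform (p=0.5), so it has higher entropy.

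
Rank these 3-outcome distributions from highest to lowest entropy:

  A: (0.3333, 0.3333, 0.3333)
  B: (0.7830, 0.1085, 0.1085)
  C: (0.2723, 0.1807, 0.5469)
A > C > B

Key insight: Entropy is maximized by uniform distributions and minimized by concentrated distributions.

- Uniform distributions have maximum entropy log₂(3) = 1.5850 bits
- The more "peaked" or concentrated a distribution, the lower its entropy

Entropies:
  H(A) = 1.5850 bits
  H(B) = 0.9717 bits
  H(C) = 1.4333 bits

Ranking: A > C > B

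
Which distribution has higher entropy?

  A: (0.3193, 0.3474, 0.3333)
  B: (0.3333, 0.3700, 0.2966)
A

Both distributions are close to uniform, making this a harder comparison.

H(A) = 1.5841 bits
H(B) = 1.5791 bits

The distribution closer to uniform has higher entropy.
Answer: A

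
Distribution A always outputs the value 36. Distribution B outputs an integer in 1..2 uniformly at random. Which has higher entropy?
B

A is deterministic, so H(A) = 0. B is uniform over 2 outcomes, so H(B) = log₂(2) = 1.000 bits. Any distribution with genuine randomness has higher entropy than a deterministic one.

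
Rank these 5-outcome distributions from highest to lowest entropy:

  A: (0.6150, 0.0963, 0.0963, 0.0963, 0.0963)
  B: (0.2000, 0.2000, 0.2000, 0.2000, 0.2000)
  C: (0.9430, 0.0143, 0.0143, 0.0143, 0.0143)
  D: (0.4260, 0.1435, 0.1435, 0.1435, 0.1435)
B > D > A > C

Key insight: Entropy is maximized by uniform distributions and minimized by concentrated distributions.

Entropies:
  H(A) = 1.7315 bits
  H(B) = 2.3219 bits
  H(C) = 0.4294 bits
  H(D) = 2.1321 bits

Ranking: B > D > A > C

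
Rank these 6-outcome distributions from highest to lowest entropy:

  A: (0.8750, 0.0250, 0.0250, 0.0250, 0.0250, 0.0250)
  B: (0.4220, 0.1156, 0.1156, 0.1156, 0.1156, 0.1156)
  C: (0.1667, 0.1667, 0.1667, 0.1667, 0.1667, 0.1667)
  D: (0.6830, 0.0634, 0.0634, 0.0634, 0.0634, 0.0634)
C > B > D > A

Key insight: Entropy is maximized by uniform distributions and minimized by concentrated distributions.

Entropies:
  H(A) = 0.8338 bits
  H(B) = 2.3244 bits
  H(C) = 2.5850 bits
  H(D) = 1.6371 bits

Ranking: C > B > D > A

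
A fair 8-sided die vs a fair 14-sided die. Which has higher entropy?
14-sided die

Both are uniform distributions; for uniform over n outcomes, H = log₂(n). H(8-sided) = log₂(8) = 3.000 bits and H(14-sided) = log₂(14) = 3.807 bits. More outcomes in a uniform distribution means higher entropy.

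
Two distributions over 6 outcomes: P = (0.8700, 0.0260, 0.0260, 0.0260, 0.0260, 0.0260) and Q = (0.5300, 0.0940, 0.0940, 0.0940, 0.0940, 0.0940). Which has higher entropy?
Q

P is highly concentrated on one outcome (87%), making it nearly deterministic. Q spreads its mass more evenly (max 53%). The more spread-out distribution has higher entropy: H(P) ≈ 0.859 bits, H(Q) ≈ 2.089 bits.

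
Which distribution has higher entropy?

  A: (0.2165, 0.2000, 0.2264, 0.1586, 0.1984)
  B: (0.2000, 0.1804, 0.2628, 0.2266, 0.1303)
A

Both distributions are close to uniform, making this a harder comparison.

H(A) = 2.3119 bits
H(B) = 2.2851 bits

The distribution closer to uniform has higher entropy.
Answer: A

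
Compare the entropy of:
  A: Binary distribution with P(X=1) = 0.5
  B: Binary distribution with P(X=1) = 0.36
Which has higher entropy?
A

For binary distributions, entropy is maximized at p=0.5 and decreases as p moves toward 0 or 1.

H(A) = H(0.5) = 1.0000 bits
H(B) = H(0.36) = 0.9427 bits

Distribution A (p=0.5) is closer to uniform (p=0.5), so it has higher entropy.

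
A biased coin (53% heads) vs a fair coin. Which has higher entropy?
Fair coin

The fair coin is uniform (p=0.5), maximizing binary entropy at 1 bit. The biased coin has H(0.53) ≈ 0.997 bits — its outcome is more predictable, so its entropy is lower.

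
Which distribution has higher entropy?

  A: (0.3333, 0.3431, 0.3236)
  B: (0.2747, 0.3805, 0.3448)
A

Both distributions are close to uniform, making this a harder comparison.

H(A) = 1.5845 bits
H(B) = 1.5722 bits

The distribution closer to uniform has higher entropy.
Answer: A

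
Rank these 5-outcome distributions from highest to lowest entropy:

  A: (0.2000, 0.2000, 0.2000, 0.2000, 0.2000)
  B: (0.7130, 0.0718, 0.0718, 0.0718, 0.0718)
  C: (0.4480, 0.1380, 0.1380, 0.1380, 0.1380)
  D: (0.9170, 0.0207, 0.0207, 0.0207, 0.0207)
A > C > B > D

Key insight: Entropy is maximized by uniform distributions and minimized by concentrated distributions.

Entropies:
  H(A) = 2.3219 bits
  H(B) = 1.4388 bits
  H(C) = 2.0962 bits
  H(D) = 0.5787 bits

Ranking: A > C > B > D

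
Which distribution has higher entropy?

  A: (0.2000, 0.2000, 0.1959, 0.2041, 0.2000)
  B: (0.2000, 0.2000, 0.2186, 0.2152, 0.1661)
A

Both distributions are close to uniform, making this a harder comparison.

H(A) = 2.3218 bits
H(B) = 2.3155 bits

The distribution closer to uniform has higher entropy.
Answer: A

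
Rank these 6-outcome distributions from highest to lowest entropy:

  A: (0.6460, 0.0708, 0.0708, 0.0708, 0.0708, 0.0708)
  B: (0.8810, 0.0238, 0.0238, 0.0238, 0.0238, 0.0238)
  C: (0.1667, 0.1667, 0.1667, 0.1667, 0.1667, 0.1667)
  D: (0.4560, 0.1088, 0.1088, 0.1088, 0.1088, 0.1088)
C > D > A > B

Key insight: Entropy is maximized by uniform distributions and minimized by concentrated distributions.

Entropies:
  H(A) = 1.7596 bits
  H(B) = 0.8028 bits
  H(C) = 2.5850 bits
  H(D) = 2.2575 bits

Ranking: C > D > A > B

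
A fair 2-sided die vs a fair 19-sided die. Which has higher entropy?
19-sided die

Both are uniform distributions; for uniform over n outcomes, H = log₂(n). H(2-sided) = log₂(2) = 1.000 bits and H(19-sided) = log₂(19) = 4.248 bits. More outcomes in a uniform distribution means higher entropy.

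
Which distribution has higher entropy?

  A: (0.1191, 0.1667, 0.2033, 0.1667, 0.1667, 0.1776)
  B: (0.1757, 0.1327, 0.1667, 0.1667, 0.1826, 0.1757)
B

Both distributions are close to uniform, making this a harder comparison.

H(A) = 2.5681 bits
H(B) = 2.5778 bits

The distribution closer to uniform has higher entropy.
Answer: B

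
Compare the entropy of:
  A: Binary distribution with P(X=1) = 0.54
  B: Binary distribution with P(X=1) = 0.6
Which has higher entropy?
A

For binary distributions, entropy is maximized at p=0.5 and decreases as p moves toward 0 or 1.

H(A) = H(0.54) = 0.9954 bits
H(B) = H(0.6) = 0.9710 bits

Distribution A (p=0.54) is closer to uniform (p=0.5), so it has higher entropy.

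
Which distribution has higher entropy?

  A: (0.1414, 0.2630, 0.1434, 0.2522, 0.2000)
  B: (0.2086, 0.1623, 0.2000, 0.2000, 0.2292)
B

Both distributions are close to uniform, making this a harder comparison.

H(A) = 2.2732 bits
H(B) = 2.3132 bits

The distribution closer to uniform has higher entropy.
Answer: B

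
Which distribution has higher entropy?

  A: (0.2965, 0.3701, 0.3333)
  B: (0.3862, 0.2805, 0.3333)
A

Both distributions are close to uniform, making this a harder comparison.

H(A) = 1.5791 bits
H(B) = 1.5728 bits

The distribution closer to uniform has higher entropy.
Answer: A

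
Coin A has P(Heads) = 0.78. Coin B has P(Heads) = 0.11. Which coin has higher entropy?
A

For binary distributions, entropy is maximized at p=0.5 and decreases as p moves toward 0 or 1.

H(A) = H(0.78) = 0.7602 bits
H(B) = H(0.11) = 0.4999 bits

Distribution A (p=0.78) is closer to uniform (p=0.5), so it has higher entropy.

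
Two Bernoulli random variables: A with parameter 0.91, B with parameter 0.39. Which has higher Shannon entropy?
B

For binary distributions, entropy is maximized at p=0.5 and decreases as p moves toward 0 or 1.

H(A) = H(0.91) = 0.4365 bits
H(B) = H(0.39) = 0.9648 bits

Distribution B (p=0.39) is closer to uniform (p=0.5), so it has higher entropy.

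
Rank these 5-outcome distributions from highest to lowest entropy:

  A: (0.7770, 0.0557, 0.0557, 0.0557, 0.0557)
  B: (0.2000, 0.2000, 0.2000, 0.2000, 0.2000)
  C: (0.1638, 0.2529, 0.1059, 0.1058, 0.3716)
B > C > A

Key insight: Entropy is maximized by uniform distributions and minimized by concentrated distributions.

- Uniform distributions have maximum entropy log₂(5) = 2.3219 bits
- The more "peaked" or concentrated a distribution, the lower its entropy

Entropies:
  H(A) = 1.2116 bits
  H(B) = 2.3219 bits
  H(C) = 2.1457 bits

Ranking: B > C > A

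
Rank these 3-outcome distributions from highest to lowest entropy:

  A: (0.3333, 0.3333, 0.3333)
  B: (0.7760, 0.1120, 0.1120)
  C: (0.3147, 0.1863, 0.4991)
A > C > B

Key insight: Entropy is maximized by uniform distributions and minimized by concentrated distributions.

- Uniform distributions have maximum entropy log₂(3) = 1.5850 bits
- The more "peaked" or concentrated a distribution, the lower its entropy

Entropies:
  H(A) = 1.5850 bits
  H(B) = 0.9914 bits
  H(C) = 1.4769 bits

Ranking: A > C > B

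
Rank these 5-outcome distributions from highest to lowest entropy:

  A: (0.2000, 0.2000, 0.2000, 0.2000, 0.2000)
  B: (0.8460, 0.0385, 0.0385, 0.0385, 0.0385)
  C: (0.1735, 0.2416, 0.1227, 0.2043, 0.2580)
A > C > B

Key insight: Entropy is maximized by uniform distributions and minimized by concentrated distributions.

- Uniform distributions have maximum entropy log₂(5) = 2.3219 bits
- The more "peaked" or concentrated a distribution, the lower its entropy

Entropies:
  H(A) = 2.3219 bits
  H(B) = 0.9278 bits
  H(C) = 2.2772 bits

Ranking: A > C > B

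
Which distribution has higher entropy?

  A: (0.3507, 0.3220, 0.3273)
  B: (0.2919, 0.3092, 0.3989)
A

Both distributions are close to uniform, making this a harder comparison.

H(A) = 1.5840 bits
H(B) = 1.5711 bits

The distribution closer to uniform has higher entropy.
Answer: A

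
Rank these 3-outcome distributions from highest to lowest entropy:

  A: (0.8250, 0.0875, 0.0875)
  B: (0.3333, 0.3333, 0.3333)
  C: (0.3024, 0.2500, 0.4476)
B > C > A

Key insight: Entropy is maximized by uniform distributions and minimized by concentrated distributions.

- Uniform distributions have maximum entropy log₂(3) = 1.5850 bits
- The more "peaked" or concentrated a distribution, the lower its entropy

Entropies:
  H(A) = 0.8440 bits
  H(B) = 1.5850 bits
  H(C) = 1.5409 bits

Ranking: B > C > A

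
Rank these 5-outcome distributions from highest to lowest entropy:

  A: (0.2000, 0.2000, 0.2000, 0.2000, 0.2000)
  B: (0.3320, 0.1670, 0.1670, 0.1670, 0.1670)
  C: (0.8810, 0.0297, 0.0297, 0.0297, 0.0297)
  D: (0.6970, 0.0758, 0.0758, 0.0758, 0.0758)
A > B > D > C

Key insight: Entropy is maximized by uniform distributions and minimized by concentrated distributions.

Entropies:
  H(A) = 2.3219 bits
  H(B) = 2.2530 bits
  H(C) = 0.7645 bits
  H(D) = 1.4909 bits

Ranking: A > B > D > C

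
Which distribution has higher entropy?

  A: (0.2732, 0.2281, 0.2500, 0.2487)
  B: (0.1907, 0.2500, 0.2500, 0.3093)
A

Both distributions are close to uniform, making this a harder comparison.

H(A) = 1.9971 bits
H(B) = 1.9795 bits

The distribution closer to uniform has higher entropy.
Answer: A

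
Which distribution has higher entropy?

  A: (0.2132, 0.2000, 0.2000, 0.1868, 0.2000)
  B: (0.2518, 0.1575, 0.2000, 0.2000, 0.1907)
A

Both distributions are close to uniform, making this a harder comparison.

H(A) = 2.3207 bits
H(B) = 2.3056 bits

The distribution closer to uniform has higher entropy.
Answer: A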